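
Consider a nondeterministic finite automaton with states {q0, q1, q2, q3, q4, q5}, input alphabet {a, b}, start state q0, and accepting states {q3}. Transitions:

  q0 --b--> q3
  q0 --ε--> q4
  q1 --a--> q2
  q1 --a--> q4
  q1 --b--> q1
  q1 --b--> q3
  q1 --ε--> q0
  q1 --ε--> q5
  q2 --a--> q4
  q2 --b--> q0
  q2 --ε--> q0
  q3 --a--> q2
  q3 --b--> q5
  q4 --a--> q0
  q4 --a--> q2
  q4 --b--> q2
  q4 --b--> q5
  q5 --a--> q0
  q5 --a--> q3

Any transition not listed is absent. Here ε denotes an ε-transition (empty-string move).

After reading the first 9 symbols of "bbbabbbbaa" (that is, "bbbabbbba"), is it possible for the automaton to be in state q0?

Start: ε-closure({q0}) = {q0, q4}.
Read 'b': q0→{q3}, q4→{q2, q5}; union {q2, q3, q5}; ε-closure = {q0, q2, q3, q4, q5}.
Read 'b': q0→{q3}, q2→{q0}, q3→{q5}, q4→{q2, q5}, q5→∅; union {q0, q2, q3, q5}; ε-closure = {q0, q2, q3, q4, q5}.
Read 'b': q0→{q3}, q2→{q0}, q3→{q5}, q4→{q2, q5}, q5→∅; union {q0, q2, q3, q5}; ε-closure = {q0, q2, q3, q4, q5}.
Read 'a': q0→∅, q2→{q4}, q3→{q2}, q4→{q0, q2}, q5→{q0, q3}; now {q0, q2, q3, q4}.
Read 'b': q0→{q3}, q2→{q0}, q3→{q5}, q4→{q2, q5}; union {q0, q2, q3, q5}; ε-closure = {q0, q2, q3, q4, q5}.
Read 'b': q0→{q3}, q2→{q0}, q3→{q5}, q4→{q2, q5}, q5→∅; union {q0, q2, q3, q5}; ε-closure = {q0, q2, q3, q4, q5}.
Read 'b': q0→{q3}, q2→{q0}, q3→{q5}, q4→{q2, q5}, q5→∅; union {q0, q2, q3, q5}; ε-closure = {q0, q2, q3, q4, q5}.
Read 'b': q0→{q3}, q2→{q0}, q3→{q5}, q4→{q2, q5}, q5→∅; union {q0, q2, q3, q5}; ε-closure = {q0, q2, q3, q4, q5}.
Read 'a': q0→∅, q2→{q4}, q3→{q2}, q4→{q0, q2}, q5→{q0, q3}; now {q0, q2, q3, q4}.
State q0 is in {q0, q2, q3, q4}.

Yes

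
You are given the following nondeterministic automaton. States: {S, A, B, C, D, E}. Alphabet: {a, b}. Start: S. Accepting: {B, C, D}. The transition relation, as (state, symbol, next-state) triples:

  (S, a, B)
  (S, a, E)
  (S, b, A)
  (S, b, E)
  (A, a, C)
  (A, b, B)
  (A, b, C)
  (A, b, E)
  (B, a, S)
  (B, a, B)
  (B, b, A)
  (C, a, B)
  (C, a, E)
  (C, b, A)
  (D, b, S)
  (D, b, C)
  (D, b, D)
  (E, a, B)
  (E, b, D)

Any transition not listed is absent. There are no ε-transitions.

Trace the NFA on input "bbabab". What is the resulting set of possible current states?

{A}

Start in {S}.
Read 'b': S→{A, E}; now {A, E}.
Read 'b': A→{B, C, E}, E→{D}; now {B, C, D, E}.
Read 'a': B→{S, B}, C→{B, E}, D→∅, E→{B}; now {S, B, E}.
Read 'b': S→{A, E}, B→{A}, E→{D}; now {A, D, E}.
Read 'a': A→{C}, D→∅, E→{B}; now {B, C}.
Read 'b': B→{A}, C→{A}; now {A}.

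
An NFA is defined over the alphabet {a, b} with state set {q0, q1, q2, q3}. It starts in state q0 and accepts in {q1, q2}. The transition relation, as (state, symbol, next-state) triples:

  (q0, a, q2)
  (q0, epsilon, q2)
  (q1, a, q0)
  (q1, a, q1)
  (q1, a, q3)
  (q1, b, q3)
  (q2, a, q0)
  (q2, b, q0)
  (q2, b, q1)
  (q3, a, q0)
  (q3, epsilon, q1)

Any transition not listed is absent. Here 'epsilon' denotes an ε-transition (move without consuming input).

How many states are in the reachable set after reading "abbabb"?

Start: ε-closure({q0}) = {q0, q2}.
Read 'a': q0→{q2}, q2→{q0}; now {q0, q2}.
Read 'b': q0→∅, q2→{q0, q1}; union {q0, q1}; ε-closure = {q0, q1, q2}.
Read 'b': q0→∅, q1→{q3}, q2→{q0, q1}; union {q0, q1, q3}; ε-closure = {q0, q1, q2, q3}.
Read 'a': q0→{q2}, q1→{q0, q1, q3}, q2→{q0}, q3→{q0}; now {q0, q1, q2, q3}.
Read 'b': q0→∅, q1→{q3}, q2→{q0, q1}, q3→∅; union {q0, q1, q3}; ε-closure = {q0, q1, q2, q3}.
Read 'b': q0→∅, q1→{q3}, q2→{q0, q1}, q3→∅; union {q0, q1, q3}; ε-closure = {q0, q1, q2, q3}.
That set has 4 states.

4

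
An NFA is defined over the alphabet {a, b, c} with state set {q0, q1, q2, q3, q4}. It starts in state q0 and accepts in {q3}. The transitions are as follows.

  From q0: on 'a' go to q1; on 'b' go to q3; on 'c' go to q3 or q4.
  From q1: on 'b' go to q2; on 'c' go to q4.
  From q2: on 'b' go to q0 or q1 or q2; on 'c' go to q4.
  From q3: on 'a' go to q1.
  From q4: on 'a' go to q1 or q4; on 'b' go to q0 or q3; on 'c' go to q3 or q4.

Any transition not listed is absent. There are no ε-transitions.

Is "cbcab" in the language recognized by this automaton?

Yes

Start in {q0}.
Read 'c': q0→{q3, q4}; now {q3, q4}.
Read 'b': q3→∅, q4→{q0, q3}; now {q0, q3}.
Read 'c': q0→{q3, q4}, q3→∅; now {q3, q4}.
Read 'a': q3→{q1}, q4→{q1, q4}; now {q1, q4}.
Read 'b': q1→{q2}, q4→{q0, q3}; now {q0, q2, q3}.
The final set {q0, q2, q3} contains the accepting state q3.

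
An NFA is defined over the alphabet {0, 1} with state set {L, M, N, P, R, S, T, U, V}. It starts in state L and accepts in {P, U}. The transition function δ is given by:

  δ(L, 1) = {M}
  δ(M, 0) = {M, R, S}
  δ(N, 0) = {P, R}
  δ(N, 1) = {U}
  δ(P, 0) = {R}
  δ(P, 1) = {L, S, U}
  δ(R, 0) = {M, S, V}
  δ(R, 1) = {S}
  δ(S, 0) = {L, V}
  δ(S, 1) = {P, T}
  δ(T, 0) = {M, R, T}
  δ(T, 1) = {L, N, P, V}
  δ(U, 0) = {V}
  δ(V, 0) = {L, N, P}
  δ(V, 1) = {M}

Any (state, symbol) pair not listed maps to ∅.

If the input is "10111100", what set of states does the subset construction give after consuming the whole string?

{L, M, N, P, R, S, T, V}

Start in {L}.
Read '1': {L} → {M}.
Read '0': {M} → {M, R, S}.
Read '1': {M, R, S} → {P, S, T}.
Read '1': {P, S, T} → {L, N, P, S, T, U, V}.
Read '1': {L, N, P, S, T, U, V} → {L, M, N, P, S, T, U, V}.
Read '1': {L, M, N, P, S, T, U, V} → {L, M, N, P, S, T, U, V}.
Read '0': {L, M, N, P, S, T, U, V} → {L, M, N, P, R, S, T, V}.
Read '0': {L, M, N, P, R, S, T, V} → {L, M, N, P, R, S, T, V}.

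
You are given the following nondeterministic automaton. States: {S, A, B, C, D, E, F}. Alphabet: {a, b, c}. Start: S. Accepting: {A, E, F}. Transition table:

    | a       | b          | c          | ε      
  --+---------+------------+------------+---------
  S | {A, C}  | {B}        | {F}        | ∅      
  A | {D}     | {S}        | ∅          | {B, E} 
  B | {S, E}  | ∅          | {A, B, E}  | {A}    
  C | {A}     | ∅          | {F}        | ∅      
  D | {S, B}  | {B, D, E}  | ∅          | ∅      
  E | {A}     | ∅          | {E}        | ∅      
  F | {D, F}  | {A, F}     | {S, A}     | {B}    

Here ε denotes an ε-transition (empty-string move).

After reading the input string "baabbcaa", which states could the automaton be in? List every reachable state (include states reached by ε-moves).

{S, A, B, C, D, E, F}

Start in {S}.
Read 'b': {S} → {A, B, E}.
Read 'a': {A, B, E} → {S, A, B, D, E}.
Read 'a': {S, A, B, D, E} → {S, A, B, C, D, E}.
Read 'b': {S, A, B, C, D, E} → {S, A, B, D, E}.
Read 'b': {S, A, B, D, E} → {S, A, B, D, E}.
Read 'c': {S, A, B, D, E} → {A, B, E, F}.
Read 'a': {A, B, E, F} → {S, A, B, D, E, F}.
Read 'a': {S, A, B, D, E, F} → {S, A, B, C, D, E, F}.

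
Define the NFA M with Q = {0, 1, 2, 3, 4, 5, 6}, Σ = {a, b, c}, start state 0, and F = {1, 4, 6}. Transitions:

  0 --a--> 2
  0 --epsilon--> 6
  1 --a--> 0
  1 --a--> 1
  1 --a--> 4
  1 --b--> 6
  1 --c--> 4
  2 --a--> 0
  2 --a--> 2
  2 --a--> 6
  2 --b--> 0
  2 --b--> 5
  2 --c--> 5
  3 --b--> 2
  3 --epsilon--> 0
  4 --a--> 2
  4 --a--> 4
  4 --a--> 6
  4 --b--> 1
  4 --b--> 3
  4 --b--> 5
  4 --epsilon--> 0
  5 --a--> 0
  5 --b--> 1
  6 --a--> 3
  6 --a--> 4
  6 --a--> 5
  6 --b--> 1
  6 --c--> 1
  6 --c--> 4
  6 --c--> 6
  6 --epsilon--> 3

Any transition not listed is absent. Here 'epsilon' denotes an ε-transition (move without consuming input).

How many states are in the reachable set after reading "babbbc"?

6

Start: ε-closure({0}) = {0, 3, 6}.
Read 'b': {0, 3, 6} → {1, 2}.
Read 'a': {1, 2} → {0, 1, 2, 3, 4, 6}.
Read 'b': {0, 1, 2, 3, 4, 6} → {0, 1, 2, 3, 5, 6}.
Read 'b': {0, 1, 2, 3, 5, 6} → {0, 1, 2, 3, 5, 6}.
Read 'b': {0, 1, 2, 3, 5, 6} → {0, 1, 2, 3, 5, 6}.
Read 'c': {0, 1, 2, 3, 5, 6} → {0, 1, 3, 4, 5, 6}.
That set has 6 states.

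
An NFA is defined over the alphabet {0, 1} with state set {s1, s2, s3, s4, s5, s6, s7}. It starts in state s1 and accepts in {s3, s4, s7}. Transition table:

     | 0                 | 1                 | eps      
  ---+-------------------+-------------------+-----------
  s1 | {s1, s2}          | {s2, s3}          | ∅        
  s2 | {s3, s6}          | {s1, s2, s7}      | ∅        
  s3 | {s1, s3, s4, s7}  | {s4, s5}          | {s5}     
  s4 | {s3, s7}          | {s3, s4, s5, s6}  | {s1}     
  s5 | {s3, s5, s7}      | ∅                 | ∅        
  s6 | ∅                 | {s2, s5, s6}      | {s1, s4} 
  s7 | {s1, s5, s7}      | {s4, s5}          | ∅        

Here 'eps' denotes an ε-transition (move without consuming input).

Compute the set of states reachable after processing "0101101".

{s1, s2, s3, s4, s5, s6, s7}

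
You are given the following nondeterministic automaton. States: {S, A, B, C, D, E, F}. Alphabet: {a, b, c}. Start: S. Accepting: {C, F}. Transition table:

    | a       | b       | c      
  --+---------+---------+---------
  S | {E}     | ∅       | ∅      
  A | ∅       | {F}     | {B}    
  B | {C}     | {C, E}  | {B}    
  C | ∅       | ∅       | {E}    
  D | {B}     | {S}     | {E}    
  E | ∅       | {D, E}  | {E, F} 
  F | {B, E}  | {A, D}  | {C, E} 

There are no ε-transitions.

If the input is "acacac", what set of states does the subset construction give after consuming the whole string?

Start in {S}.
Read 'a': {S} → {E}.
Read 'c': {E} → {E, F}.
Read 'a': {E, F} → {B, E}.
Read 'c': {B, E} → {B, E, F}.
Read 'a': {B, E, F} → {B, C, E}.
Read 'c': {B, C, E} → {B, E, F}.

{B, E, F}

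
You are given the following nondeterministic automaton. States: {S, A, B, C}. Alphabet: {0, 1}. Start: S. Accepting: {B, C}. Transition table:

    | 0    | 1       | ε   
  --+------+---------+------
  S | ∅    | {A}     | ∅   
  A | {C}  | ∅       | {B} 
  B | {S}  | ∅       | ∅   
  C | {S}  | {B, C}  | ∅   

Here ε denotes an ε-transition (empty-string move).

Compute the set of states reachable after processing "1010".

{S, C}

Start in {S}.
Read '1': S→{A}; union {A}; ε-closure = {A, B}.
Read '0': A→{C}, B→{S}; now {S, C}.
Read '1': S→{A}, C→{B, C}; now {A, B, C}.
Read '0': A→{C}, B→{S}, C→{S}; now {S, C}.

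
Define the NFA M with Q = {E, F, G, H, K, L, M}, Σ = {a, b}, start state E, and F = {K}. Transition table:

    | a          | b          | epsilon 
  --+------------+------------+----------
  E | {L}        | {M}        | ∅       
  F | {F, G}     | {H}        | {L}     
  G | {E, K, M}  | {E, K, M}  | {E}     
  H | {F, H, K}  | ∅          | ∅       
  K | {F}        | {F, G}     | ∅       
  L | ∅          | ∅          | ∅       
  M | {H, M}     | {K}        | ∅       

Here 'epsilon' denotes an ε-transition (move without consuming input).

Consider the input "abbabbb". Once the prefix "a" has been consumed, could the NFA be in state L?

Start in {E}.
Read 'a': {E} → {L}.
State L is in {L}.

Yes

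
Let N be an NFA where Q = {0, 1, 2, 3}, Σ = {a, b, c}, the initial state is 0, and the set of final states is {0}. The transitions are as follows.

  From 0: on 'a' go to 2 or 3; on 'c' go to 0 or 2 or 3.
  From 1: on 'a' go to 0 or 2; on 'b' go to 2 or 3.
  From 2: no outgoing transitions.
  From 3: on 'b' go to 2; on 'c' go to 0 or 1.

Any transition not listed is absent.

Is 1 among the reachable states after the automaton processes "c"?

No

Start in {0}.
Read 'c': {0} → {0, 2, 3}.
State 1 is not in {0, 2, 3}.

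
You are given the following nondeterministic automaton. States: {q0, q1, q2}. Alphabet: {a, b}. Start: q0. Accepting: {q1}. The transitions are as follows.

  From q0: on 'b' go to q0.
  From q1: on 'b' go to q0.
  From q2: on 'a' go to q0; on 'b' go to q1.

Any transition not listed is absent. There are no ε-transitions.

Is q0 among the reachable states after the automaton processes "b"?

Yes

Start in {q0}.
Read 'b': {q0} → {q0}.
State q0 is in {q0}.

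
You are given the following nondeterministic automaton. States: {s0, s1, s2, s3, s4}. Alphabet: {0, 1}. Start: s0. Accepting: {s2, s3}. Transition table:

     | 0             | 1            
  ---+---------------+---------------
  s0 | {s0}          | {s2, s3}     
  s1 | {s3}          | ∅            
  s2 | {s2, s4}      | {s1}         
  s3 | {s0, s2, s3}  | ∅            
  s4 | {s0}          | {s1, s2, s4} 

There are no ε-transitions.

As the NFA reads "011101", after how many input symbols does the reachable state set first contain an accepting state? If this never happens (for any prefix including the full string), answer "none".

2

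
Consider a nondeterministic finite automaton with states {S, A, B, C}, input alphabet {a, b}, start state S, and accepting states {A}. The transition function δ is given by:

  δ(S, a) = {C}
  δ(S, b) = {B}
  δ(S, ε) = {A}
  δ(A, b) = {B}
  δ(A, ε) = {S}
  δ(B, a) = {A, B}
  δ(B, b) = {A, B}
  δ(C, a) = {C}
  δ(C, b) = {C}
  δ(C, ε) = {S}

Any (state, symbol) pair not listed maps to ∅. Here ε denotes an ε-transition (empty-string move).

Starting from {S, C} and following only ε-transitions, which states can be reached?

{S, A, C}

Begin with {S, C}.
ε-move S → A; add A.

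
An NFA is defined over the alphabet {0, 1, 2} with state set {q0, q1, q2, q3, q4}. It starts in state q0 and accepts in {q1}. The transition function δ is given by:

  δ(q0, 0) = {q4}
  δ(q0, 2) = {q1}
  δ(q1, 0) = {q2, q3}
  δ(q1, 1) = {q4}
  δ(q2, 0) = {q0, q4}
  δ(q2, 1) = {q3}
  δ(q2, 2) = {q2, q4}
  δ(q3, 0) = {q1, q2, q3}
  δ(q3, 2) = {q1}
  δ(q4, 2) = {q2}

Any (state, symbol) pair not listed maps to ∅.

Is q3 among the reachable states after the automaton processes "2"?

Start in {q0}.
Read '2': q0→{q1}; now {q1}.
State q3 is not in {q1}.

No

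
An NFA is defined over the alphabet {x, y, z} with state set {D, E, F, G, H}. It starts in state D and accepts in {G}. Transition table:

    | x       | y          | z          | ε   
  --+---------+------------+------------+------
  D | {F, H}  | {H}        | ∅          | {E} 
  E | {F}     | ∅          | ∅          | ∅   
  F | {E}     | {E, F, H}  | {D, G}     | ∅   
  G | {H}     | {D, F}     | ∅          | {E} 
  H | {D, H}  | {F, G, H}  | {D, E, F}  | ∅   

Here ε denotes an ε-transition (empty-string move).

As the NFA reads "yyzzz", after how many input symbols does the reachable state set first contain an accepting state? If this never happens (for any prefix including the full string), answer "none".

2

Start: ε-closure({D}) = {D, E}.
Read 'y': D→{H}, E→∅; now {H}.
Read 'y': H→{F, G, H}; union {F, G, H}; ε-closure = {E, F, G, H}.
None of the earlier sets intersect F, but {E, F, G, H} does.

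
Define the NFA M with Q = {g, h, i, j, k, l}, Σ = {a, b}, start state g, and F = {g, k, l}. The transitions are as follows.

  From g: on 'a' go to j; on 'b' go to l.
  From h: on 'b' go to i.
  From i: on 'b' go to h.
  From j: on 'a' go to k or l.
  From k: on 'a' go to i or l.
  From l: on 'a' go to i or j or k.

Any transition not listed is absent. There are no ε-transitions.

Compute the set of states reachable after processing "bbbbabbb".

Start in {g}.
Read 'b': {g} → {l}.
Read 'b': {l} → ∅.
The set is empty and remains empty for the remaining 6 symbols.

∅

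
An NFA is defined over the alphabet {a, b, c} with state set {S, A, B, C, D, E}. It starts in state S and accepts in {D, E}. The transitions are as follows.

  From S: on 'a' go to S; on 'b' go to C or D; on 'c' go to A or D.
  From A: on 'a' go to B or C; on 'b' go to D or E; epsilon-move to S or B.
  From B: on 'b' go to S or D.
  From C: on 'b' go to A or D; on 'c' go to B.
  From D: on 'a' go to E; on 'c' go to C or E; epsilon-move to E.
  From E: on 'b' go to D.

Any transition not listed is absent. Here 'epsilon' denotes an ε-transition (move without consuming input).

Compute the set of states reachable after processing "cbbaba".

{S, B, C, E}

Start in {S}.
Read 'c': S→{A, D}; union {A, D}; ε-closure = {S, A, B, D, E}.
Read 'b': S→{C, D}, A→{D, E}, B→{S, D}, D→∅, E→{D}; now {S, C, D, E}.
Read 'b': S→{C, D}, C→{A, D}, D→∅, E→{D}; union {A, C, D}; ε-closure = {S, A, B, C, D, E}.
Read 'a': S→{S}, A→{B, C}, B→∅, C→∅, D→{E}, E→∅; now {S, B, C, E}.
Read 'b': S→{C, D}, B→{S, D}, C→{A, D}, E→{D}; union {S, A, C, D}; ε-closure = {S, A, B, C, D, E}.
Read 'a': S→{S}, A→{B, C}, B→∅, C→∅, D→{E}, E→∅; now {S, B, C, E}.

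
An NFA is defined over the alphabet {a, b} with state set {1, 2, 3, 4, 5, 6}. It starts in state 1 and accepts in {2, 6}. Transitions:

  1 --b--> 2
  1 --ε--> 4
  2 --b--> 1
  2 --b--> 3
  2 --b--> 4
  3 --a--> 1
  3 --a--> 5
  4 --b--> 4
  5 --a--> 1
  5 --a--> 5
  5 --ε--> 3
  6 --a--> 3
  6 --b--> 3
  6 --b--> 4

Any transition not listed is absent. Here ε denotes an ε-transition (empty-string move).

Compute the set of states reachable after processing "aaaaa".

∅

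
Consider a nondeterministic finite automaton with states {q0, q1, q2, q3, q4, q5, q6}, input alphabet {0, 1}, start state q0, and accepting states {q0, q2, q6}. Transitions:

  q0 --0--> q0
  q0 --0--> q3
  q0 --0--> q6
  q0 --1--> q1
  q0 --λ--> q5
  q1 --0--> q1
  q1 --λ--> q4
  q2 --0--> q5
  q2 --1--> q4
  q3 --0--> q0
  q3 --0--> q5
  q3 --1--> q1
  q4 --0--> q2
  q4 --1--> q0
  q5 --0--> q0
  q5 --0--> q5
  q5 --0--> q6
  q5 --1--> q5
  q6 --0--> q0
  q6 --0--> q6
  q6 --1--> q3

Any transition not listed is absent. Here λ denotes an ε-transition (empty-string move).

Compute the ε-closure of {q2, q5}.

{q2, q5}

Begin with {q2, q5}.
No ε-moves leave this set, so the closure equals the set itself.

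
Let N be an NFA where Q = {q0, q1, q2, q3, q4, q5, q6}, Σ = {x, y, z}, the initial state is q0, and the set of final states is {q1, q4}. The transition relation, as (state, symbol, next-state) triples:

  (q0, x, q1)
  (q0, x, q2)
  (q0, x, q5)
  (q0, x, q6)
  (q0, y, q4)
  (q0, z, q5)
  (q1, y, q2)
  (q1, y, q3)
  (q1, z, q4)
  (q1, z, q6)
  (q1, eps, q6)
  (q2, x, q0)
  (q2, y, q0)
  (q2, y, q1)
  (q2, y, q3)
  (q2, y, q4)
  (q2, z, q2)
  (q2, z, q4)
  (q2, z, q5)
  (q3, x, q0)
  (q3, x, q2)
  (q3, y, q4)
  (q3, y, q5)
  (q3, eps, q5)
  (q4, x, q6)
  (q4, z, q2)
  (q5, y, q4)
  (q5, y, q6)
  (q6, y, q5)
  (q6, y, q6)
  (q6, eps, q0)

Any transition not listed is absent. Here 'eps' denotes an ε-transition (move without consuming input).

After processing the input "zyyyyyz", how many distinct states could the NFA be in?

2

Start in {q0}.
Read 'z': q0→{q5}; now {q5}.
Read 'y': q5→{q4, q6}; union {q4, q6}; ε-closure = {q0, q4, q6}.
Read 'y': q0→{q4}, q4→∅, q6→{q5, q6}; union {q4, q5, q6}; ε-closure = {q0, q4, q5, q6}.
Read 'y': q0→{q4}, q4→∅, q5→{q4, q6}, q6→{q5, q6}; union {q4, q5, q6}; ε-closure = {q0, q4, q5, q6}.
Read 'y': q0→{q4}, q4→∅, q5→{q4, q6}, q6→{q5, q6}; union {q4, q5, q6}; ε-closure = {q0, q4, q5, q6}.
Read 'y': q0→{q4}, q4→∅, q5→{q4, q6}, q6→{q5, q6}; union {q4, q5, q6}; ε-closure = {q0, q4, q5, q6}.
Read 'z': q0→{q5}, q4→{q2}, q5→∅, q6→∅; now {q2, q5}.
That set has 2 states.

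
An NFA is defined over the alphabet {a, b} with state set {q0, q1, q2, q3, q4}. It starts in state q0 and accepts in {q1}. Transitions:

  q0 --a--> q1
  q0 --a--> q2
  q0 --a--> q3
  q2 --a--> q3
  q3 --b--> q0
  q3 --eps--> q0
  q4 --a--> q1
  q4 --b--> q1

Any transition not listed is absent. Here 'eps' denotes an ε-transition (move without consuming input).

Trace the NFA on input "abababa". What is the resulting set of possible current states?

Start in {q0}.
Read 'a': {q0} → {q0, q1, q2, q3}.
Read 'b': {q0, q1, q2, q3} → {q0}.
Read 'a': {q0} → {q0, q1, q2, q3}.
Read 'b': {q0, q1, q2, q3} → {q0}.
Read 'a': {q0} → {q0, q1, q2, q3}.
Read 'b': {q0, q1, q2, q3} → {q0}.
Read 'a': {q0} → {q0, q1, q2, q3}.

{q0, q1, q2, q3}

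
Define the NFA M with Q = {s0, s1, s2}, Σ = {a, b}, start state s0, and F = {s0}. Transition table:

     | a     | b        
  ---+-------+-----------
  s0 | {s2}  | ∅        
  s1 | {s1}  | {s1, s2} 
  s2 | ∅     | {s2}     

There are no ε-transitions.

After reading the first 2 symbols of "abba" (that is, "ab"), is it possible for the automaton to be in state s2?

Yes

Start in {s0}.
Read 'a': s0→{s2}; now {s2}.
Read 'b': s2→{s2}; now {s2}.
State s2 is in {s2}.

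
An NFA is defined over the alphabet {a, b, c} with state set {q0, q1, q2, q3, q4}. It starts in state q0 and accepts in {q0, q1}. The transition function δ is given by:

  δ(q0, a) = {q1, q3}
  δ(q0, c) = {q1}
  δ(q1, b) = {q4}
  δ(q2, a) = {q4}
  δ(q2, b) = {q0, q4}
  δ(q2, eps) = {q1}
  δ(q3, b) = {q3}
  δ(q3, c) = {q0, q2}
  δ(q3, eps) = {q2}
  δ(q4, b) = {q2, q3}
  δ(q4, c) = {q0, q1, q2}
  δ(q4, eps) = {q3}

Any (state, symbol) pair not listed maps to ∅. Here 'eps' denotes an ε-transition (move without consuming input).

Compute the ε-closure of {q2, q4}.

Begin with {q2, q4}.
ε-move q4 → q3; add q3.
ε-move q2 → q1; add q1.

{q1, q2, q3, q4}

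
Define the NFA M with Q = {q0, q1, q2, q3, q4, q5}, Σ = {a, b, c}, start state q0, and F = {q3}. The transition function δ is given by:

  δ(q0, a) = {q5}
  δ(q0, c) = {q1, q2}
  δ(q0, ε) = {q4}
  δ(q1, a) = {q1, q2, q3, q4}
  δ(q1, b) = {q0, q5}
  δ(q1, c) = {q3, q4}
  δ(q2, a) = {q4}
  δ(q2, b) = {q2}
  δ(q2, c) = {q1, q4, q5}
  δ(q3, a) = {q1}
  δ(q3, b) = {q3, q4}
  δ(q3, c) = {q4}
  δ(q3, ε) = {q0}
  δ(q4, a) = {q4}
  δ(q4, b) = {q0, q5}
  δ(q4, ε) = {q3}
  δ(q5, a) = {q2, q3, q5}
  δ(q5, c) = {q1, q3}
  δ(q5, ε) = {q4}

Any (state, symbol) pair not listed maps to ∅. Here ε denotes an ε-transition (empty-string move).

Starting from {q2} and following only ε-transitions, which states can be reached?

{q2}

Begin with {q2}.
No ε-moves leave this set, so the closure equals the set itself.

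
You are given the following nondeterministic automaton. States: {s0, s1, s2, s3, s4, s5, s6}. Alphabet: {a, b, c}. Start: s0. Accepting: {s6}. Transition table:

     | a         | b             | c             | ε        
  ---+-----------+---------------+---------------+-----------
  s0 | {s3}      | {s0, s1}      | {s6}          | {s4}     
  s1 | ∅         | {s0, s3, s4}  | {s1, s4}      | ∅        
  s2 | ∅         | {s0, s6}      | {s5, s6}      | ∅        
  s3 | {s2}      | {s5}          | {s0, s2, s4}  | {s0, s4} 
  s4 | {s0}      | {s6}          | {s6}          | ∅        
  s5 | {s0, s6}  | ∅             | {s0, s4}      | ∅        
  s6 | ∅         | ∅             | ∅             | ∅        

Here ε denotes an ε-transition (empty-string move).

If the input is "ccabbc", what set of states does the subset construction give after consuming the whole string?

∅

Start: ε-closure({s0}) = {s0, s4}.
Read 'c': s0→{s6}, s4→{s6}; now {s6}.
Read 'c': s6→∅; now ∅.
The set is empty and remains empty for the remaining 4 symbols.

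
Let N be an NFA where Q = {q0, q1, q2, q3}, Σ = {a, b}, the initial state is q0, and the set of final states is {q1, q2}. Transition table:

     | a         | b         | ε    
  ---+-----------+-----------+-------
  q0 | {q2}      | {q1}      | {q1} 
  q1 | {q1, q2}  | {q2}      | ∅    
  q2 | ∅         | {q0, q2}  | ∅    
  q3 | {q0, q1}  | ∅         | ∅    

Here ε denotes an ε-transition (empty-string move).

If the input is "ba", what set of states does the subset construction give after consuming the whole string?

Start: ε-closure({q0}) = {q0, q1}.
Read 'b': q0→{q1}, q1→{q2}; now {q1, q2}.
Read 'a': q1→{q1, q2}, q2→∅; now {q1, q2}.

{q1, q2}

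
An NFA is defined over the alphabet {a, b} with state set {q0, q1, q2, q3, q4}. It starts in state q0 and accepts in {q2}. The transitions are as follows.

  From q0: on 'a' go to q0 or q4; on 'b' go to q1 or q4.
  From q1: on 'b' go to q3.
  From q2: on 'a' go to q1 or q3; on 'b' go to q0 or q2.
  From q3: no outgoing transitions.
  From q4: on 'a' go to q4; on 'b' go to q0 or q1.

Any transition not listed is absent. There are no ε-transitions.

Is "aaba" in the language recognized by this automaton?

No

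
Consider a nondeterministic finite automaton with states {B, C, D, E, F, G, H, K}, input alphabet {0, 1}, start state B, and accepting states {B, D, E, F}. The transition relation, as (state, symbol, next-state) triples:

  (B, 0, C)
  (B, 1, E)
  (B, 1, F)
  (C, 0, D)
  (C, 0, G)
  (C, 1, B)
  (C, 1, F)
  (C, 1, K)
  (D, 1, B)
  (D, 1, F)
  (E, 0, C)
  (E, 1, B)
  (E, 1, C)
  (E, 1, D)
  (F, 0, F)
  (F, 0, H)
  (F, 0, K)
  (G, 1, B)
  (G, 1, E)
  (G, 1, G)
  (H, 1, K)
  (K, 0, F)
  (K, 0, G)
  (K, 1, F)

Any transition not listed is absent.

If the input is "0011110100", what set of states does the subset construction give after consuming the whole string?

{D, F, G, H, K}

Start in {B}.
Read '0': B→{C}; now {C}.
Read '0': C→{D, G}; now {D, G}.
Read '1': D→{B, F}, G→{B, E, G}; now {B, E, F, G}.
Read '1': B→{E, F}, E→{B, C, D}, F→∅, G→{B, E, G}; now {B, C, D, E, F, G}.
Read '1': B→{E, F}, C→{B, F, K}, D→{B, F}, E→{B, C, D}, F→∅, G→{B, E, G}; now {B, C, D, E, F, G, K}.
Read '1': B→{E, F}, C→{B, F, K}, D→{B, F}, E→{B, C, D}, F→∅, G→{B, E, G}, K→{F}; now {B, C, D, E, F, G, K}.
Read '0': B→{C}, C→{D, G}, D→∅, E→{C}, F→{F, H, K}, G→∅, K→{F, G}; now {C, D, F, G, H, K}.
Read '1': C→{B, F, K}, D→{B, F}, F→∅, G→{B, E, G}, H→{K}, K→{F}; now {B, E, F, G, K}.
Read '0': B→{C}, E→{C}, F→{F, H, K}, G→∅, K→{F, G}; now {C, F, G, H, K}.
Read '0': C→{D, G}, F→{F, H, K}, G→∅, H→∅, K→{F, G}; now {D, F, G, H, K}.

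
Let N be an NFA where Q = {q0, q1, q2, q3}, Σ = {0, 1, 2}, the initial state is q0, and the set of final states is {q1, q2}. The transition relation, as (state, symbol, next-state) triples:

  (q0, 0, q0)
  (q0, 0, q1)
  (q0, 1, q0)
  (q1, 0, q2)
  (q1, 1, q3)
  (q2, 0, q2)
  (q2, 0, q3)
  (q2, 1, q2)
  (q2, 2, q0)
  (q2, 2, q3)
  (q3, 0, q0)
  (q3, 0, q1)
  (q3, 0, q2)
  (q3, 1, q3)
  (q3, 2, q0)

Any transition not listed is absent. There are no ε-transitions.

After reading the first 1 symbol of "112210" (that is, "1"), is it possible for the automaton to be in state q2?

Start in {q0}.
Read '1': {q0} → {q0}.
State q2 is not in {q0}.

No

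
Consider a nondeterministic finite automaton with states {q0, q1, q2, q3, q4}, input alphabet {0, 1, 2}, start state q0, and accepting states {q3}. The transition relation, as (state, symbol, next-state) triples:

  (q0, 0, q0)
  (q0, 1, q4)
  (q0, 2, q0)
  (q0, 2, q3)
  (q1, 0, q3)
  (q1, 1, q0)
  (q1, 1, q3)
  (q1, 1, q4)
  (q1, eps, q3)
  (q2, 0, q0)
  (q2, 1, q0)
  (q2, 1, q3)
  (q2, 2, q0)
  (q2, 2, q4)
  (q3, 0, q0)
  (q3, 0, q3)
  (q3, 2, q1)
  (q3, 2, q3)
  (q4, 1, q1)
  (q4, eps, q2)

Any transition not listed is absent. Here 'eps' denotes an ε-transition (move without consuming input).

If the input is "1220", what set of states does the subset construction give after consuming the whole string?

{q0, q3}

Start in {q0}.
Read '1': {q0} → {q2, q4}.
Read '2': {q2, q4} → {q0, q2, q4}.
Read '2': {q0, q2, q4} → {q0, q2, q3, q4}.
Read '0': {q0, q2, q3, q4} → {q0, q3}.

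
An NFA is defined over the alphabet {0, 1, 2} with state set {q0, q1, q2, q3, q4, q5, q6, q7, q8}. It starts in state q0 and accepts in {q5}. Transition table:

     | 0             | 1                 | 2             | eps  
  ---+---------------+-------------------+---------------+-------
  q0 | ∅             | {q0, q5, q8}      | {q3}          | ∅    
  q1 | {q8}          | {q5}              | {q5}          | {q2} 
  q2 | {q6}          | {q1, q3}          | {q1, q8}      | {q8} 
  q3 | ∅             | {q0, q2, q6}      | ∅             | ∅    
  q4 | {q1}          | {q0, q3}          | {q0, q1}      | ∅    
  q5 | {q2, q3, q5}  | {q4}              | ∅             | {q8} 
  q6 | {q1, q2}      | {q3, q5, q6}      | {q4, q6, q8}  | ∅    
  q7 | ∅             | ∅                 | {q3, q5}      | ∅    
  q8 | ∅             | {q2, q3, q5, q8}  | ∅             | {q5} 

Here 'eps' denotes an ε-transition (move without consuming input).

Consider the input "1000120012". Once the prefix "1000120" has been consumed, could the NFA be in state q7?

No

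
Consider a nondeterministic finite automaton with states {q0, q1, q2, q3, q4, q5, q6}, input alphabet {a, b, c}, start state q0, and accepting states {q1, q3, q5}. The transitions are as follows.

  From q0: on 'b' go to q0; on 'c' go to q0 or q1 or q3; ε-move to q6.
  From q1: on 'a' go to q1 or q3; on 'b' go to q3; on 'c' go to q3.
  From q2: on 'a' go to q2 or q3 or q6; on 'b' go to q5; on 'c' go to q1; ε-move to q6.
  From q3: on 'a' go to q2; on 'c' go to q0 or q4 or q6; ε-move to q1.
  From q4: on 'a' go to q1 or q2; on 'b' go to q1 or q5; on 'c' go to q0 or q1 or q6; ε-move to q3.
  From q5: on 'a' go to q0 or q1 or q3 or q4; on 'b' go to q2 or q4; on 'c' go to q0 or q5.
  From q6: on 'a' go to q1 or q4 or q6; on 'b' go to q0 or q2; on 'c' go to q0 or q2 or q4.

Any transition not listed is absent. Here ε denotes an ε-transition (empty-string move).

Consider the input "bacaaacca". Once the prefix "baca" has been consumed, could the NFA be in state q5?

No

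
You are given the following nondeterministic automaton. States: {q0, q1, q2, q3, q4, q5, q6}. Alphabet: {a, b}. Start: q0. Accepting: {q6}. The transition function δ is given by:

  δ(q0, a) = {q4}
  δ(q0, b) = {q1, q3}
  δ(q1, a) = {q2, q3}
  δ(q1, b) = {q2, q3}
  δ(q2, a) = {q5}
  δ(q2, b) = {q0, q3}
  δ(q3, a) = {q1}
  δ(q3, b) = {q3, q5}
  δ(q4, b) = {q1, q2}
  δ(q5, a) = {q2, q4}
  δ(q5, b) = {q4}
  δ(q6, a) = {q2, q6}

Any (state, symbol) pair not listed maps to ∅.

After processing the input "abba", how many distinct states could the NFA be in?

Start in {q0}.
Read 'a': q0→{q4}; now {q4}.
Read 'b': q4→{q1, q2}; now {q1, q2}.
Read 'b': q1→{q2, q3}, q2→{q0, q3}; now {q0, q2, q3}.
Read 'a': q0→{q4}, q2→{q5}, q3→{q1}; now {q1, q4, q5}.
That set has 3 states.

3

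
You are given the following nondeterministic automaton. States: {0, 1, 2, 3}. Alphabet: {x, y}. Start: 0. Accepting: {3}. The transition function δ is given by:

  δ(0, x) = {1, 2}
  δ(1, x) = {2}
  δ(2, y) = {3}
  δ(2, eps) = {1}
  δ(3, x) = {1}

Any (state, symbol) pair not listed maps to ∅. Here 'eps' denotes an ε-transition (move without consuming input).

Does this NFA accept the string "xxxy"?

Yes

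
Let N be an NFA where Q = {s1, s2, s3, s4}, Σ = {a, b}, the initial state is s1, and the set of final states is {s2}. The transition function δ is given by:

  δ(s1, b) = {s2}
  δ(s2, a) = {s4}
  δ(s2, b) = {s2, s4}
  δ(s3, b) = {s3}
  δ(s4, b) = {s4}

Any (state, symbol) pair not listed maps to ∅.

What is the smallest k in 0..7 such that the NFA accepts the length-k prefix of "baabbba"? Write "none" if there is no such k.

Start in {s1}.
Read 'b': s1→{s2}; now {s2}.
None of the earlier sets intersect F, but {s2} does.

1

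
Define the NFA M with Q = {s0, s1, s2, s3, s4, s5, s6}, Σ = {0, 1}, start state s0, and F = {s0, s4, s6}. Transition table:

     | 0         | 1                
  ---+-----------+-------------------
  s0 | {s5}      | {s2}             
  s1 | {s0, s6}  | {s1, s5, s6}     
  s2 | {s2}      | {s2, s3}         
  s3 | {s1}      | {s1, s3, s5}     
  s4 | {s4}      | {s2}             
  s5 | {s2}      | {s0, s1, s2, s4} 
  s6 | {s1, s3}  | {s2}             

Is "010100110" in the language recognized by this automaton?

Start in {s0}.
Read '0': {s0} → {s5}.
Read '1': {s5} → {s0, s1, s2, s4}.
Read '0': {s0, s1, s2, s4} → {s0, s2, s4, s5, s6}.
Read '1': {s0, s2, s4, s5, s6} → {s0, s1, s2, s3, s4}.
Read '0': {s0, s1, s2, s3, s4} → {s0, s1, s2, s4, s5, s6}.
Read '0': {s0, s1, s2, s4, s5, s6} → {s0, s1, s2, s3, s4, s5, s6}.
Read '1': {s0, s1, s2, s3, s4, s5, s6} → {s0, s1, s2, s3, s4, s5, s6}.
Read '1': {s0, s1, s2, s3, s4, s5, s6} → {s0, s1, s2, s3, s4, s5, s6}.
Read '0': {s0, s1, s2, s3, s4, s5, s6} → {s0, s1, s2, s3, s4, s5, s6}.
The final set {s0, s1, s2, s3, s4, s5, s6} contains the accepting states s0, s4, s6.

Yes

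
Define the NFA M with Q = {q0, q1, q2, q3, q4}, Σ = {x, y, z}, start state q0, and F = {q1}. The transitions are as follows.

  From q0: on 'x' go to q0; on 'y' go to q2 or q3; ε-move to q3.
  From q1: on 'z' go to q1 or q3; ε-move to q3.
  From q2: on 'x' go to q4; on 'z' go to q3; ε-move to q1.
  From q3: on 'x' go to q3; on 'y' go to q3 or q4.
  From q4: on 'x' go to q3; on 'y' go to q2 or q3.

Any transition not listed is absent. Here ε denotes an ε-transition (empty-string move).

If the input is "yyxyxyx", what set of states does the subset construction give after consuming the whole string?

Start: ε-closure({q0}) = {q0, q3}.
Read 'y': q0→{q2, q3}, q3→{q3, q4}; union {q2, q3, q4}; ε-closure = {q1, q2, q3, q4}.
Read 'y': q1→∅, q2→∅, q3→{q3, q4}, q4→{q2, q3}; union {q2, q3, q4}; ε-closure = {q1, q2, q3, q4}.
Read 'x': q1→∅, q2→{q4}, q3→{q3}, q4→{q3}; now {q3, q4}.
Read 'y': q3→{q3, q4}, q4→{q2, q3}; union {q2, q3, q4}; ε-closure = {q1, q2, q3, q4}.
Read 'x': q1→∅, q2→{q4}, q3→{q3}, q4→{q3}; now {q3, q4}.
Read 'y': q3→{q3, q4}, q4→{q2, q3}; union {q2, q3, q4}; ε-closure = {q1, q2, q3, q4}.
Read 'x': q1→∅, q2→{q4}, q3→{q3}, q4→{q3}; now {q3, q4}.

{q3, q4}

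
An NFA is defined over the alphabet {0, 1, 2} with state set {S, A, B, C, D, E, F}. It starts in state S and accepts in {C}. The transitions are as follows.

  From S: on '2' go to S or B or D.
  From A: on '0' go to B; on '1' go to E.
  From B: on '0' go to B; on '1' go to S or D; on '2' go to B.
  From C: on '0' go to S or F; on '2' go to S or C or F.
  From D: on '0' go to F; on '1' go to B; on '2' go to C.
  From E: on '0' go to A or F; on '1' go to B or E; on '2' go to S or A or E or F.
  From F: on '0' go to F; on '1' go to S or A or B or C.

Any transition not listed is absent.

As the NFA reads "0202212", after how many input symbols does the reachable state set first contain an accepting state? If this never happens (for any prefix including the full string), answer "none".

Start in {S}.
Read '0': {S} → ∅.
The set is empty and remains empty for the remaining 6 symbols.
No reachable set along the way intersects F.

none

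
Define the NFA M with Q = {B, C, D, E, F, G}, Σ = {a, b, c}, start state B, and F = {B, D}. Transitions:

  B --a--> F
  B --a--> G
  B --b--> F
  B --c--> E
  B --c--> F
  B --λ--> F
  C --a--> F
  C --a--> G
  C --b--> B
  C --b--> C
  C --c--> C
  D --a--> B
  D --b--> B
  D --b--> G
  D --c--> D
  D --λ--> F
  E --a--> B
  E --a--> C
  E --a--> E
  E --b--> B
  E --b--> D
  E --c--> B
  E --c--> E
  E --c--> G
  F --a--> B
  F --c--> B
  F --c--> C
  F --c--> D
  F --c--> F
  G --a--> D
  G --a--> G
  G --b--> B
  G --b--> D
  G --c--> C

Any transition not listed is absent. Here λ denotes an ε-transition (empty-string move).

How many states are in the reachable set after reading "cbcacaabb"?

Start: ε-closure({B}) = {B, F}.
Read 'c': {B, F} → {B, C, D, E, F}.
Read 'b': {B, C, D, E, F} → {B, C, D, F, G}.
Read 'c': {B, C, D, F, G} → {B, C, D, E, F}.
Read 'a': {B, C, D, E, F} → {B, C, E, F, G}.
Read 'c': {B, C, E, F, G} → {B, C, D, E, F, G}.
Read 'a': {B, C, D, E, F, G} → {B, C, D, E, F, G}.
Read 'a': {B, C, D, E, F, G} → {B, C, D, E, F, G}.
Read 'b': {B, C, D, E, F, G} → {B, C, D, F, G}.
Read 'b': {B, C, D, F, G} → {B, C, D, F, G}.
That set has 5 states.

5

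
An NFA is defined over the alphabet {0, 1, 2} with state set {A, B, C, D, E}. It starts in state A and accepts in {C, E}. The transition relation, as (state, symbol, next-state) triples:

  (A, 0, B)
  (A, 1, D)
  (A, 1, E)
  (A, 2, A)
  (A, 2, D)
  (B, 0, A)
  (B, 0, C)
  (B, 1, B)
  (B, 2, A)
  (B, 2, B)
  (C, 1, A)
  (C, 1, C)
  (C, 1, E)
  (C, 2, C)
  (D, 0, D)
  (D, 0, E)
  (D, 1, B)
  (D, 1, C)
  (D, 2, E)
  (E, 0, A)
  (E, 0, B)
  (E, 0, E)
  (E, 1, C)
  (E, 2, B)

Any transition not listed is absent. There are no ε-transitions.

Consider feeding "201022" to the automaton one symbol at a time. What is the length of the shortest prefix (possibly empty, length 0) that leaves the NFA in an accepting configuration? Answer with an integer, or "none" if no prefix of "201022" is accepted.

2

Start in {A}.
Read '2': A→{A, D}; now {A, D}.
Read '0': A→{B}, D→{D, E}; now {B, D, E}.
None of the earlier sets intersect F, but {B, D, E} does.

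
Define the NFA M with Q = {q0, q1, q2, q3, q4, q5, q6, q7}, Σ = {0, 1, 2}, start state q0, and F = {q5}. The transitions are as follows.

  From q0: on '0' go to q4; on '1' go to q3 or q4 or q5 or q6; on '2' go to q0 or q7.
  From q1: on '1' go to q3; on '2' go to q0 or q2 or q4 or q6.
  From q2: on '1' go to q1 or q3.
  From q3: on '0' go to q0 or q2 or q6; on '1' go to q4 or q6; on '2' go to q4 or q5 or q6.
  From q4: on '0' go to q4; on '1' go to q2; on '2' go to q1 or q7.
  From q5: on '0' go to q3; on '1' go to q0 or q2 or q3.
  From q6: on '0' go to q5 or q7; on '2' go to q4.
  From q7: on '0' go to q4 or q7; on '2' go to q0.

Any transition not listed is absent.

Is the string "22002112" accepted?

Yes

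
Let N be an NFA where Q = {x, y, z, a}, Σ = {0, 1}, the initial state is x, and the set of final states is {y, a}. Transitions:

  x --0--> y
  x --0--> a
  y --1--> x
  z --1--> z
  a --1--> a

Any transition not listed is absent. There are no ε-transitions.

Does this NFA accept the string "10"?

No

Start in {x}.
Read '1': {x} → ∅.
The set is empty and remains empty for the remaining 1 symbol.
The final set ∅ contains no accepting state.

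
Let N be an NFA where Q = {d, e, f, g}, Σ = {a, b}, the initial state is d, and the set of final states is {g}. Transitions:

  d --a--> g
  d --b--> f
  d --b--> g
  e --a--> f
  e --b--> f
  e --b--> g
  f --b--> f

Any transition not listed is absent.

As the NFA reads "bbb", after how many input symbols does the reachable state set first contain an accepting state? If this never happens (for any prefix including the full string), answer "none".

Start in {d}.
Read 'b': {d} → {f, g}.
None of the earlier sets intersect F, but {f, g} does.

1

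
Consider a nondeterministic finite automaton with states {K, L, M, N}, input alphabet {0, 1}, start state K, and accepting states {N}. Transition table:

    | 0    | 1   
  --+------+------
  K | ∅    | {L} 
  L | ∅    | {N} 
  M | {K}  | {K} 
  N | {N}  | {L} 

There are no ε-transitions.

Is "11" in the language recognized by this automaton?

Yes

Start in {K}.
Read '1': K→{L}; now {L}.
Read '1': L→{N}; now {N}.
The final set {N} contains the accepting state N.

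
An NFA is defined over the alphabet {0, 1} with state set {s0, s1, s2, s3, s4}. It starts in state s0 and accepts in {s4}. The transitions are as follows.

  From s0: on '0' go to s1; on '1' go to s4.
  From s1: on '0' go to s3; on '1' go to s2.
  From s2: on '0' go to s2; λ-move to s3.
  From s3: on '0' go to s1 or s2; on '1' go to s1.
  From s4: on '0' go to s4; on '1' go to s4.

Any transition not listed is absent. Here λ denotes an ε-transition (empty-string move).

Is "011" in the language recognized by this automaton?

Start in {s0}.
Read '0': {s0} → {s1}.
Read '1': {s1} → {s2, s3}.
Read '1': {s2, s3} → {s1}.
The final set {s1} contains no accepting state.

No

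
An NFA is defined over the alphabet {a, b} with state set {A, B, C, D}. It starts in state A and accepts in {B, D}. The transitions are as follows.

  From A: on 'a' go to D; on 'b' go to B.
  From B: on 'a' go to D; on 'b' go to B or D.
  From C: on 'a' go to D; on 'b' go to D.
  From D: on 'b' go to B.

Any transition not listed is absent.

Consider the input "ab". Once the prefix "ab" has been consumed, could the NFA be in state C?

Start in {A}.
Read 'a': A→{D}; now {D}.
Read 'b': D→{B}; now {B}.
State C is not in {B}.

No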